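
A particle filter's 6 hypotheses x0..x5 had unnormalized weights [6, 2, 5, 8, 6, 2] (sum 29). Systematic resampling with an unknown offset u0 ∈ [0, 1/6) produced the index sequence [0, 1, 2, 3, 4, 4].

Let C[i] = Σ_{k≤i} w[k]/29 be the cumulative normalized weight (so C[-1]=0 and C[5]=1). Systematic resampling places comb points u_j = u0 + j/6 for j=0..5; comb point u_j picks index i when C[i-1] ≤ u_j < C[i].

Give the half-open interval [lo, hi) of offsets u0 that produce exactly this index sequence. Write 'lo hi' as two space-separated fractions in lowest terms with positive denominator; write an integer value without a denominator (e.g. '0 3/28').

C = [6/29, 8/29, 13/29, 21/29, 27/29, 1]
j=0 picked index 0: u0 ∈ [0, 6/29)
j=1 picked index 1: u0 ∈ [7/174, 19/174)
j=2 picked index 2: u0 ∈ [-5/87, 10/87)
j=3 picked index 3: u0 ∈ [-3/58, 13/58)
j=4 picked index 4: u0 ∈ [5/87, 23/87)
j=5 picked index 4: u0 ∈ [-19/174, 17/174)
intersection: [5/87, 17/174)

5/87 17/174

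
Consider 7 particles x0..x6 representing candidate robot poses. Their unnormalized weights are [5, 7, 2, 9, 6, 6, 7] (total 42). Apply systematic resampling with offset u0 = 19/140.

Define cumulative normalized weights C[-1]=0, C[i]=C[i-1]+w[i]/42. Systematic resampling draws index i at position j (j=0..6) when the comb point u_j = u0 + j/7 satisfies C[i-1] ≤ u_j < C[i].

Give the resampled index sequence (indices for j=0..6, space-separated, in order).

C = [5/42, 2/7, 1/3, 23/42, 29/42, 5/6, 1]
j=0: u_0=19/140 ∈ [5/42, 2/7) → index 1
j=1: u_1=39/140 ∈ [5/42, 2/7) → index 1
j=2: u_2=59/140 ∈ [1/3, 23/42) → index 3
j=3: u_3=79/140 ∈ [23/42, 29/42) → index 4
j=4: u_4=99/140 ∈ [29/42, 5/6) → index 5
j=5: u_5=17/20 ∈ [5/6, 1) → index 6
j=6: u_6=139/140 ∈ [5/6, 1) → index 6

1 1 3 4 5 6 6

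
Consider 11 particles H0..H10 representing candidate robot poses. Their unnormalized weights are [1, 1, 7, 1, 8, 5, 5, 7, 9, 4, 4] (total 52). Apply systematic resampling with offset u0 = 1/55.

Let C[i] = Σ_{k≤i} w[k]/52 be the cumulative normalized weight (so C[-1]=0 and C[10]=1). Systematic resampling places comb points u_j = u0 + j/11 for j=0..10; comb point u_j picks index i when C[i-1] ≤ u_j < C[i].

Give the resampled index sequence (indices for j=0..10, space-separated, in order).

C = [1/52, 1/26, 9/52, 5/26, 9/26, 23/52, 7/13, 35/52, 11/13, 12/13, 1]
j=0: u_0=1/55 ∈ [0, 1/52) → index 0
j=1: u_1=6/55 ∈ [1/26, 9/52) → index 2
j=2: u_2=1/5 ∈ [5/26, 9/26) → index 4
j=3: u_3=16/55 ∈ [5/26, 9/26) → index 4
j=4: u_4=21/55 ∈ [9/26, 23/52) → index 5
j=5: u_5=26/55 ∈ [23/52, 7/13) → index 6
j=6: u_6=31/55 ∈ [7/13, 35/52) → index 7
j=7: u_7=36/55 ∈ [7/13, 35/52) → index 7
j=8: u_8=41/55 ∈ [35/52, 11/13) → index 8
j=9: u_9=46/55 ∈ [35/52, 11/13) → index 8
j=10: u_10=51/55 ∈ [12/13, 1) → index 10

0 2 4 4 5 6 7 7 8 8 10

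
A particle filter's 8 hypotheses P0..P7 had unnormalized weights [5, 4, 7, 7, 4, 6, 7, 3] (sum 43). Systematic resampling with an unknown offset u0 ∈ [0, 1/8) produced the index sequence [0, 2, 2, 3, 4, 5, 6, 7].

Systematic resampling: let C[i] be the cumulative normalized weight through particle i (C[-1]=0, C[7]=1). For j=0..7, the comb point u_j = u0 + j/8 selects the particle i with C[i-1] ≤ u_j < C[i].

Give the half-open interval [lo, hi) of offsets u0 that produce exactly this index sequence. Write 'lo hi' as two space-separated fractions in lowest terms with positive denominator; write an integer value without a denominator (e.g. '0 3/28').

C = [5/43, 9/43, 16/43, 23/43, 27/43, 33/43, 40/43, 1]
j=0 picked index 0: u0 ∈ [0, 5/43)
j=1 picked index 2: u0 ∈ [29/344, 85/344)
j=2 picked index 2: u0 ∈ [-7/172, 21/172)
j=3 picked index 3: u0 ∈ [-1/344, 55/344)
j=4 picked index 4: u0 ∈ [3/86, 11/86)
j=5 picked index 5: u0 ∈ [1/344, 49/344)
j=6 picked index 6: u0 ∈ [3/172, 31/172)
j=7 picked index 7: u0 ∈ [19/344, 1/8)
intersection: [29/344, 5/43)

29/344 5/43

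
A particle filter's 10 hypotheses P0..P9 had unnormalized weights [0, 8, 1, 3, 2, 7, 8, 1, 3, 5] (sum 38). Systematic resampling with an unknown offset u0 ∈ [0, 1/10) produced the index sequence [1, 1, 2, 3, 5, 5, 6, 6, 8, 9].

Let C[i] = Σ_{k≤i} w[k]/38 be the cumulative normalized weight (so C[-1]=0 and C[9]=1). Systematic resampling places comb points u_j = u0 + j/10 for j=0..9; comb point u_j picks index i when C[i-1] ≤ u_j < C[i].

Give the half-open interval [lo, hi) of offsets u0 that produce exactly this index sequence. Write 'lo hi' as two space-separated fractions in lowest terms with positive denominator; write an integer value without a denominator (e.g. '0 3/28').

C = [0, 4/19, 9/38, 6/19, 7/19, 21/38, 29/38, 15/19, 33/38, 1]
j=0 picked index 1: u0 ∈ [0, 4/19)
j=1 picked index 1: u0 ∈ [-1/10, 21/190)
j=2 picked index 2: u0 ∈ [1/95, 7/190)
j=3 picked index 3: u0 ∈ [-6/95, 3/190)
j=4 picked index 5: u0 ∈ [-3/95, 29/190)
j=5 picked index 5: u0 ∈ [-5/38, 1/19)
j=6 picked index 6: u0 ∈ [-9/190, 31/190)
j=7 picked index 6: u0 ∈ [-14/95, 6/95)
j=8 picked index 8: u0 ∈ [-1/95, 13/190)
j=9 picked index 9: u0 ∈ [-3/95, 1/10)
intersection: [1/95, 3/190)

1/95 3/190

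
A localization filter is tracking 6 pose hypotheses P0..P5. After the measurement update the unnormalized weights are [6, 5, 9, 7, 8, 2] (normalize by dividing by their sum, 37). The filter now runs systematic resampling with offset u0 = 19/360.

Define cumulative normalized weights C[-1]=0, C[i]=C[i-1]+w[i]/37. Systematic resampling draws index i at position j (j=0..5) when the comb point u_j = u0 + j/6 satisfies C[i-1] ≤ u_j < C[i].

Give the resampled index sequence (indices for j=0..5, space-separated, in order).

0 1 2 3 3 4

C = [6/37, 11/37, 20/37, 27/37, 35/37, 1]
j=0: u_0=19/360 ∈ [0, 6/37) → index 0
j=1: u_1=79/360 ∈ [6/37, 11/37) → index 1
j=2: u_2=139/360 ∈ [11/37, 20/37) → index 2
j=3: u_3=199/360 ∈ [20/37, 27/37) → index 3
j=4: u_4=259/360 ∈ [20/37, 27/37) → index 3
j=5: u_5=319/360 ∈ [27/37, 35/37) → index 4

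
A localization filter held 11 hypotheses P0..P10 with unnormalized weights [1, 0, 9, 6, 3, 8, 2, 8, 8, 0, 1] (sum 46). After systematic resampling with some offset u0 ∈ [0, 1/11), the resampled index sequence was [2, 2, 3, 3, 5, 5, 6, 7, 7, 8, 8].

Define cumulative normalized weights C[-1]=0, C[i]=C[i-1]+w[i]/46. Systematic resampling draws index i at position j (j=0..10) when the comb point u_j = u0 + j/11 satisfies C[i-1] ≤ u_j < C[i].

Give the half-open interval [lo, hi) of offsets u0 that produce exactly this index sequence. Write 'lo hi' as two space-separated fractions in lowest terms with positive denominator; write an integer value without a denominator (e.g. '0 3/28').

25/506 35/506

C = [1/46, 1/46, 5/23, 8/23, 19/46, 27/46, 29/46, 37/46, 45/46, 45/46, 1]
j=0 picked index 2: u0 ∈ [1/46, 5/23)
j=1 picked index 2: u0 ∈ [-35/506, 32/253)
j=2 picked index 3: u0 ∈ [9/253, 42/253)
j=3 picked index 3: u0 ∈ [-14/253, 19/253)
j=4 picked index 5: u0 ∈ [25/506, 113/506)
j=5 picked index 5: u0 ∈ [-21/506, 67/506)
j=6 picked index 6: u0 ∈ [21/506, 43/506)
j=7 picked index 7: u0 ∈ [-3/506, 85/506)
j=8 picked index 7: u0 ∈ [-49/506, 39/506)
j=9 picked index 8: u0 ∈ [-7/506, 81/506)
j=10 picked index 8: u0 ∈ [-53/506, 35/506)
intersection: [25/506, 35/506)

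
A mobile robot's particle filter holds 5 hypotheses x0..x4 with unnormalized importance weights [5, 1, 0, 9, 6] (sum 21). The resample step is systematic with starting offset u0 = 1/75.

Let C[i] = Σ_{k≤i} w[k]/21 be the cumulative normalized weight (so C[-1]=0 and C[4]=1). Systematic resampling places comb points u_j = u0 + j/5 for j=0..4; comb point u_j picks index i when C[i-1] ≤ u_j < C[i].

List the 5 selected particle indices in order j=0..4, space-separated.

C = [5/21, 2/7, 2/7, 5/7, 1]
j=0: u_0=1/75 ∈ [0, 5/21) → index 0
j=1: u_1=16/75 ∈ [0, 5/21) → index 0
j=2: u_2=31/75 ∈ [2/7, 5/7) → index 3
j=3: u_3=46/75 ∈ [2/7, 5/7) → index 3
j=4: u_4=61/75 ∈ [5/7, 1) → index 4

0 0 3 3 4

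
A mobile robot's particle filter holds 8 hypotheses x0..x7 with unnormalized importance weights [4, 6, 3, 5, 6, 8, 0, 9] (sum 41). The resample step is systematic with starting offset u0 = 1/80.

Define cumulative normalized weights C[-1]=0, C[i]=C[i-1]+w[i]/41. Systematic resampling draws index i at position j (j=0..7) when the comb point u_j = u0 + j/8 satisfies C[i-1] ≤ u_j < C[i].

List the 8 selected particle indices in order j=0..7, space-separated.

0 1 2 3 4 5 5 7

C = [4/41, 10/41, 13/41, 18/41, 24/41, 32/41, 32/41, 1]
j=0: u_0=1/80 ∈ [0, 4/41) → index 0
j=1: u_1=11/80 ∈ [4/41, 10/41) → index 1
j=2: u_2=21/80 ∈ [10/41, 13/41) → index 2
j=3: u_3=31/80 ∈ [13/41, 18/41) → index 3
j=4: u_4=41/80 ∈ [18/41, 24/41) → index 4
j=5: u_5=51/80 ∈ [24/41, 32/41) → index 5
j=6: u_6=61/80 ∈ [24/41, 32/41) → index 5
j=7: u_7=71/80 ∈ [32/41, 1) → index 7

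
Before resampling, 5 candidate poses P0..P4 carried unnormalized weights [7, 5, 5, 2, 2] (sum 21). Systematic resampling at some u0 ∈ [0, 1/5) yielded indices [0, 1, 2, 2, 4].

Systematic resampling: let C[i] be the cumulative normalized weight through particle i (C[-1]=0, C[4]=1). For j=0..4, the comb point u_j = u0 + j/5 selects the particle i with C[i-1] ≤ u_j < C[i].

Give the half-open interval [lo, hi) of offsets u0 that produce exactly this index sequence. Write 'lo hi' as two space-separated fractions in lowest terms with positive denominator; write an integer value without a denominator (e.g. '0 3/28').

C = [1/3, 4/7, 17/21, 19/21, 1]
j=0 picked index 0: u0 ∈ [0, 1/3)
j=1 picked index 1: u0 ∈ [2/15, 13/35)
j=2 picked index 2: u0 ∈ [6/35, 43/105)
j=3 picked index 2: u0 ∈ [-1/35, 22/105)
j=4 picked index 4: u0 ∈ [11/105, 1/5)
intersection: [6/35, 1/5)

6/35 1/5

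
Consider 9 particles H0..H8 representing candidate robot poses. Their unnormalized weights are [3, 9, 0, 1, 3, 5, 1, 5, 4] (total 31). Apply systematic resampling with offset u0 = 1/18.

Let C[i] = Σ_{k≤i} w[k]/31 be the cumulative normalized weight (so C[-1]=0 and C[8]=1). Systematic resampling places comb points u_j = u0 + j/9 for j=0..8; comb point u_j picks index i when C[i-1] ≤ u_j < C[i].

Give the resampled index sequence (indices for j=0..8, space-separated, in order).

C = [3/31, 12/31, 12/31, 13/31, 16/31, 21/31, 22/31, 27/31, 1]
j=0: u_0=1/18 ∈ [0, 3/31) → index 0
j=1: u_1=1/6 ∈ [3/31, 12/31) → index 1
j=2: u_2=5/18 ∈ [3/31, 12/31) → index 1
j=3: u_3=7/18 ∈ [12/31, 13/31) → index 3
j=4: u_4=1/2 ∈ [13/31, 16/31) → index 4
j=5: u_5=11/18 ∈ [16/31, 21/31) → index 5
j=6: u_6=13/18 ∈ [22/31, 27/31) → index 7
j=7: u_7=5/6 ∈ [22/31, 27/31) → index 7
j=8: u_8=17/18 ∈ [27/31, 1) → index 8

0 1 1 3 4 5 7 7 8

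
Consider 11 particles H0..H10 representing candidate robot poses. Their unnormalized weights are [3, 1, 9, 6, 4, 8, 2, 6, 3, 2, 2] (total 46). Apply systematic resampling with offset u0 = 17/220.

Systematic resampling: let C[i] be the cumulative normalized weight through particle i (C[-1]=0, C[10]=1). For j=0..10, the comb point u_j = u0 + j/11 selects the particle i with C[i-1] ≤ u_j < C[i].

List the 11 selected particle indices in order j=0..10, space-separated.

C = [3/46, 2/23, 13/46, 19/46, 1/2, 31/46, 33/46, 39/46, 21/23, 22/23, 1]
j=0: u_0=17/220 ∈ [3/46, 2/23) → index 1
j=1: u_1=37/220 ∈ [2/23, 13/46) → index 2
j=2: u_2=57/220 ∈ [2/23, 13/46) → index 2
j=3: u_3=7/20 ∈ [13/46, 19/46) → index 3
j=4: u_4=97/220 ∈ [19/46, 1/2) → index 4
j=5: u_5=117/220 ∈ [1/2, 31/46) → index 5
j=6: u_6=137/220 ∈ [1/2, 31/46) → index 5
j=7: u_7=157/220 ∈ [31/46, 33/46) → index 6
j=8: u_8=177/220 ∈ [33/46, 39/46) → index 7
j=9: u_9=197/220 ∈ [39/46, 21/23) → index 8
j=10: u_10=217/220 ∈ [22/23, 1) → index 10

1 2 2 3 4 5 5 6 7 8 10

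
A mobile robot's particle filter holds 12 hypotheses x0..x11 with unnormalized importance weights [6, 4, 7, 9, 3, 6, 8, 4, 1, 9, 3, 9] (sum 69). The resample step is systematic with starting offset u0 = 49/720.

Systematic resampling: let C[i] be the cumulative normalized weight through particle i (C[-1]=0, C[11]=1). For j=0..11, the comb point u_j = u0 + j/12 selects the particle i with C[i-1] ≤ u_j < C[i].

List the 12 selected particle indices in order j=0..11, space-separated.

C = [2/23, 10/69, 17/69, 26/69, 29/69, 35/69, 43/69, 47/69, 16/23, 19/23, 20/23, 1]
j=0: u_0=49/720 ∈ [0, 2/23) → index 0
j=1: u_1=109/720 ∈ [10/69, 17/69) → index 2
j=2: u_2=169/720 ∈ [10/69, 17/69) → index 2
j=3: u_3=229/720 ∈ [17/69, 26/69) → index 3
j=4: u_4=289/720 ∈ [26/69, 29/69) → index 4
j=5: u_5=349/720 ∈ [29/69, 35/69) → index 5
j=6: u_6=409/720 ∈ [35/69, 43/69) → index 6
j=7: u_7=469/720 ∈ [43/69, 47/69) → index 7
j=8: u_8=529/720 ∈ [16/23, 19/23) → index 9
j=9: u_9=589/720 ∈ [16/23, 19/23) → index 9
j=10: u_10=649/720 ∈ [20/23, 1) → index 11
j=11: u_11=709/720 ∈ [20/23, 1) → index 11

0 2 2 3 4 5 6 7 9 9 11 11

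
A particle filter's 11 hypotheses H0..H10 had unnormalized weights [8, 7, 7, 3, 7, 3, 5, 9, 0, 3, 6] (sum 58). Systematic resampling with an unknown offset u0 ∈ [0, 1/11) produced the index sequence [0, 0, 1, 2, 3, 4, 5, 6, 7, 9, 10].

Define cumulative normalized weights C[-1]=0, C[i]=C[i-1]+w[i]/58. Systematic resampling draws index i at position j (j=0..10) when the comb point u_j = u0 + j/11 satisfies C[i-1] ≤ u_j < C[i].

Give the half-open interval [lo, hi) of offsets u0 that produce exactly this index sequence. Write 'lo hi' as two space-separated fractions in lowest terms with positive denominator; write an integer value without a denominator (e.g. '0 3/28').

C = [4/29, 15/58, 11/29, 25/58, 16/29, 35/58, 20/29, 49/58, 49/58, 26/29, 1]
j=0 picked index 0: u0 ∈ [0, 4/29)
j=1 picked index 0: u0 ∈ [-1/11, 15/319)
j=2 picked index 1: u0 ∈ [-14/319, 49/638)
j=3 picked index 2: u0 ∈ [-9/638, 34/319)
j=4 picked index 3: u0 ∈ [5/319, 43/638)
j=5 picked index 4: u0 ∈ [-15/638, 31/319)
j=6 picked index 5: u0 ∈ [2/319, 37/638)
j=7 picked index 6: u0 ∈ [-21/638, 17/319)
j=8 picked index 7: u0 ∈ [-12/319, 75/638)
j=9 picked index 9: u0 ∈ [17/638, 25/319)
j=10 picked index 10: u0 ∈ [-4/319, 1/11)
intersection: [17/638, 15/319)

17/638 15/319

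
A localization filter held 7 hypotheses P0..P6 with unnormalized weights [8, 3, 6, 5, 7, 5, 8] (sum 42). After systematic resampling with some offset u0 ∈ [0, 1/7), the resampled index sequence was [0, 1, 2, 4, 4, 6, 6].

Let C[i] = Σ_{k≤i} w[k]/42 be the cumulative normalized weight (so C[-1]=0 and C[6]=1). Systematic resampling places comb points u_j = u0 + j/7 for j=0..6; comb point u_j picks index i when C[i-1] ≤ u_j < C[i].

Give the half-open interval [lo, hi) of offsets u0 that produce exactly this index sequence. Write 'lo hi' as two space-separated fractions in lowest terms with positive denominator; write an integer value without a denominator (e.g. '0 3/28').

C = [4/21, 11/42, 17/42, 11/21, 29/42, 17/21, 1]
j=0 picked index 0: u0 ∈ [0, 4/21)
j=1 picked index 1: u0 ∈ [1/21, 5/42)
j=2 picked index 2: u0 ∈ [-1/42, 5/42)
j=3 picked index 4: u0 ∈ [2/21, 11/42)
j=4 picked index 4: u0 ∈ [-1/21, 5/42)
j=5 picked index 6: u0 ∈ [2/21, 2/7)
j=6 picked index 6: u0 ∈ [-1/21, 1/7)
intersection: [2/21, 5/42)

2/21 5/42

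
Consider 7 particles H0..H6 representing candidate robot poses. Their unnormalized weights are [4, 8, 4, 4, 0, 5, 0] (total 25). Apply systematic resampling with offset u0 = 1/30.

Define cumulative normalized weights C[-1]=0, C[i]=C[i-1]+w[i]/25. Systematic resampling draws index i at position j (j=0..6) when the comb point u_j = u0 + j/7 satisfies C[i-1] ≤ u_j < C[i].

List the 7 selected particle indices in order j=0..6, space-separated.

C = [4/25, 12/25, 16/25, 4/5, 4/5, 1, 1]
j=0: u_0=1/30 ∈ [0, 4/25) → index 0
j=1: u_1=37/210 ∈ [4/25, 12/25) → index 1
j=2: u_2=67/210 ∈ [4/25, 12/25) → index 1
j=3: u_3=97/210 ∈ [4/25, 12/25) → index 1
j=4: u_4=127/210 ∈ [12/25, 16/25) → index 2
j=5: u_5=157/210 ∈ [16/25, 4/5) → index 3
j=6: u_6=187/210 ∈ [4/5, 1) → index 5

0 1 1 1 2 3 5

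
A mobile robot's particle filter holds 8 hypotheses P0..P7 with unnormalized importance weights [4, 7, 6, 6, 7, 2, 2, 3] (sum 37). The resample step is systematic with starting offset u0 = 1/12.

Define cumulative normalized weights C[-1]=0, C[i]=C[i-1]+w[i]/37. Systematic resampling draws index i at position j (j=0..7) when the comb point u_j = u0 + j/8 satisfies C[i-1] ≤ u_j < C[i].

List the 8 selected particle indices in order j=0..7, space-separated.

0 1 2 2 3 4 5 7

C = [4/37, 11/37, 17/37, 23/37, 30/37, 32/37, 34/37, 1]
j=0: u_0=1/12 ∈ [0, 4/37) → index 0
j=1: u_1=5/24 ∈ [4/37, 11/37) → index 1
j=2: u_2=1/3 ∈ [11/37, 17/37) → index 2
j=3: u_3=11/24 ∈ [11/37, 17/37) → index 2
j=4: u_4=7/12 ∈ [17/37, 23/37) → index 3
j=5: u_5=17/24 ∈ [23/37, 30/37) → index 4
j=6: u_6=5/6 ∈ [30/37, 32/37) → index 5
j=7: u_7=23/24 ∈ [34/37, 1) → index 7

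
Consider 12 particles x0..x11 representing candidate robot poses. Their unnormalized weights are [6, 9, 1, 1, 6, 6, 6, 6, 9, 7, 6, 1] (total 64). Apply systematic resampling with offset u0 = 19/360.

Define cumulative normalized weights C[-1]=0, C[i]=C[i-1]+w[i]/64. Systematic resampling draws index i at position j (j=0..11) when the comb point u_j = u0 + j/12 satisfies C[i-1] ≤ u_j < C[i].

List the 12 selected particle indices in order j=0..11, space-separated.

C = [3/32, 15/64, 1/4, 17/64, 23/64, 29/64, 35/64, 41/64, 25/32, 57/64, 63/64, 1]
j=0: u_0=19/360 ∈ [0, 3/32) → index 0
j=1: u_1=49/360 ∈ [3/32, 15/64) → index 1
j=2: u_2=79/360 ∈ [3/32, 15/64) → index 1
j=3: u_3=109/360 ∈ [17/64, 23/64) → index 4
j=4: u_4=139/360 ∈ [23/64, 29/64) → index 5
j=5: u_5=169/360 ∈ [29/64, 35/64) → index 6
j=6: u_6=199/360 ∈ [35/64, 41/64) → index 7
j=7: u_7=229/360 ∈ [35/64, 41/64) → index 7
j=8: u_8=259/360 ∈ [41/64, 25/32) → index 8
j=9: u_9=289/360 ∈ [25/32, 57/64) → index 9
j=10: u_10=319/360 ∈ [25/32, 57/64) → index 9
j=11: u_11=349/360 ∈ [57/64, 63/64) → index 10

0 1 1 4 5 6 7 7 8 9 9 10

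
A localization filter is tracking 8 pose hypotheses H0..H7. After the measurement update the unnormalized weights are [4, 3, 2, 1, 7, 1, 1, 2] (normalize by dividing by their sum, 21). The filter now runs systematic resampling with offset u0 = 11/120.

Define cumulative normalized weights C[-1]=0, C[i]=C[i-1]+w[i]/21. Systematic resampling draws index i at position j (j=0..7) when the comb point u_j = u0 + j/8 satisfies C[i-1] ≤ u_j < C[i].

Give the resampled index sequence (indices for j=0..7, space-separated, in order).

C = [4/21, 1/3, 3/7, 10/21, 17/21, 6/7, 19/21, 1]
j=0: u_0=11/120 ∈ [0, 4/21) → index 0
j=1: u_1=13/60 ∈ [4/21, 1/3) → index 1
j=2: u_2=41/120 ∈ [1/3, 3/7) → index 2
j=3: u_3=7/15 ∈ [3/7, 10/21) → index 3
j=4: u_4=71/120 ∈ [10/21, 17/21) → index 4
j=5: u_5=43/60 ∈ [10/21, 17/21) → index 4
j=6: u_6=101/120 ∈ [17/21, 6/7) → index 5
j=7: u_7=29/30 ∈ [19/21, 1) → index 7

0 1 2 3 4 4 5 7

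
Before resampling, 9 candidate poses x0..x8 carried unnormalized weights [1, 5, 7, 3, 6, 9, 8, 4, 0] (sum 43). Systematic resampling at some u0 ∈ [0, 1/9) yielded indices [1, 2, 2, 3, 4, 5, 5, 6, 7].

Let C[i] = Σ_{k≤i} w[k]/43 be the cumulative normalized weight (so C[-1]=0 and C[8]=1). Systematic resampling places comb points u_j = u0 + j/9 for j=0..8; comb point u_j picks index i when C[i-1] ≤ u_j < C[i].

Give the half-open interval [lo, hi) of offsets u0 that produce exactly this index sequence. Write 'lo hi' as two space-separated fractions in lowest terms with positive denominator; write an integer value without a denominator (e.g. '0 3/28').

C = [1/43, 6/43, 13/43, 16/43, 22/43, 31/43, 39/43, 1, 1]
j=0 picked index 1: u0 ∈ [1/43, 6/43)
j=1 picked index 2: u0 ∈ [11/387, 74/387)
j=2 picked index 2: u0 ∈ [-32/387, 31/387)
j=3 picked index 3: u0 ∈ [-4/129, 5/129)
j=4 picked index 4: u0 ∈ [-28/387, 26/387)
j=5 picked index 5: u0 ∈ [-17/387, 64/387)
j=6 picked index 5: u0 ∈ [-20/129, 7/129)
j=7 picked index 6: u0 ∈ [-22/387, 50/387)
j=8 picked index 7: u0 ∈ [7/387, 1/9)
intersection: [11/387, 5/129)

11/387 5/129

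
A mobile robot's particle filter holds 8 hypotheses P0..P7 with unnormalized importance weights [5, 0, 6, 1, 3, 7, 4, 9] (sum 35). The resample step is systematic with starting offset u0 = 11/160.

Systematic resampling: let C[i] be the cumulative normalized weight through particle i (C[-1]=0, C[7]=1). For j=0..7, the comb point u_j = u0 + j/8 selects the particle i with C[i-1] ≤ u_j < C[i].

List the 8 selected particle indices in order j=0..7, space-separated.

0 2 3 5 5 6 7 7

C = [1/7, 1/7, 11/35, 12/35, 3/7, 22/35, 26/35, 1]
j=0: u_0=11/160 ∈ [0, 1/7) → index 0
j=1: u_1=31/160 ∈ [1/7, 11/35) → index 2
j=2: u_2=51/160 ∈ [11/35, 12/35) → index 3
j=3: u_3=71/160 ∈ [3/7, 22/35) → index 5
j=4: u_4=91/160 ∈ [3/7, 22/35) → index 5
j=5: u_5=111/160 ∈ [22/35, 26/35) → index 6
j=6: u_6=131/160 ∈ [26/35, 1) → index 7
j=7: u_7=151/160 ∈ [26/35, 1) → index 7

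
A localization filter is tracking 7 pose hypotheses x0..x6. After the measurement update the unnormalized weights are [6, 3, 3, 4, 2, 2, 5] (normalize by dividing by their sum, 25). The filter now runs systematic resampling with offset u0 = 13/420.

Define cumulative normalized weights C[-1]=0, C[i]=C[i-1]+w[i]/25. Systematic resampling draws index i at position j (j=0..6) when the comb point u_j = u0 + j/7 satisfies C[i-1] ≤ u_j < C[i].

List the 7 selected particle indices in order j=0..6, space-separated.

0 0 1 2 3 5 6

C = [6/25, 9/25, 12/25, 16/25, 18/25, 4/5, 1]
j=0: u_0=13/420 ∈ [0, 6/25) → index 0
j=1: u_1=73/420 ∈ [0, 6/25) → index 0
j=2: u_2=19/60 ∈ [6/25, 9/25) → index 1
j=3: u_3=193/420 ∈ [9/25, 12/25) → index 2
j=4: u_4=253/420 ∈ [12/25, 16/25) → index 3
j=5: u_5=313/420 ∈ [18/25, 4/5) → index 5
j=6: u_6=373/420 ∈ [4/5, 1) → index 6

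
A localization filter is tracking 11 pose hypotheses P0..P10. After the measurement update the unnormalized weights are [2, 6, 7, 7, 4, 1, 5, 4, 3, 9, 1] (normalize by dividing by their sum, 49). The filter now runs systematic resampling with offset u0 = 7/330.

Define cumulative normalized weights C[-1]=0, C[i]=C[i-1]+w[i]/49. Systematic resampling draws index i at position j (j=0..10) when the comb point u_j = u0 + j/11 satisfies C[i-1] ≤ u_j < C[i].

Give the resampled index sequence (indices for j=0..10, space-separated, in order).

0 1 2 2 3 4 6 7 8 9 9

C = [2/49, 8/49, 15/49, 22/49, 26/49, 27/49, 32/49, 36/49, 39/49, 48/49, 1]
j=0: u_0=7/330 ∈ [0, 2/49) → index 0
j=1: u_1=37/330 ∈ [2/49, 8/49) → index 1
j=2: u_2=67/330 ∈ [8/49, 15/49) → index 2
j=3: u_3=97/330 ∈ [8/49, 15/49) → index 2
j=4: u_4=127/330 ∈ [15/49, 22/49) → index 3
j=5: u_5=157/330 ∈ [22/49, 26/49) → index 4
j=6: u_6=17/30 ∈ [27/49, 32/49) → index 6
j=7: u_7=217/330 ∈ [32/49, 36/49) → index 7
j=8: u_8=247/330 ∈ [36/49, 39/49) → index 8
j=9: u_9=277/330 ∈ [39/49, 48/49) → index 9
j=10: u_10=307/330 ∈ [39/49, 48/49) → index 9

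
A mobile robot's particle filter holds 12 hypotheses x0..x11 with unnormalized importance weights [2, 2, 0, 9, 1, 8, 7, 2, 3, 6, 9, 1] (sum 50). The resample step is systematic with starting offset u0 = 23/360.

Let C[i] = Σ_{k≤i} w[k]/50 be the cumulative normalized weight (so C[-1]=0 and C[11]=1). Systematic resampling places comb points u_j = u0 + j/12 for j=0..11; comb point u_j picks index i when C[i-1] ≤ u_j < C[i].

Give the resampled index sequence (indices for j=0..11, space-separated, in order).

C = [1/25, 2/25, 2/25, 13/50, 7/25, 11/25, 29/50, 31/50, 17/25, 4/5, 49/50, 1]
j=0: u_0=23/360 ∈ [1/25, 2/25) → index 1
j=1: u_1=53/360 ∈ [2/25, 13/50) → index 3
j=2: u_2=83/360 ∈ [2/25, 13/50) → index 3
j=3: u_3=113/360 ∈ [7/25, 11/25) → index 5
j=4: u_4=143/360 ∈ [7/25, 11/25) → index 5
j=5: u_5=173/360 ∈ [11/25, 29/50) → index 6
j=6: u_6=203/360 ∈ [11/25, 29/50) → index 6
j=7: u_7=233/360 ∈ [31/50, 17/25) → index 8
j=8: u_8=263/360 ∈ [17/25, 4/5) → index 9
j=9: u_9=293/360 ∈ [4/5, 49/50) → index 10
j=10: u_10=323/360 ∈ [4/5, 49/50) → index 10
j=11: u_11=353/360 ∈ [49/50, 1) → index 11

1 3 3 5 5 6 6 8 9 10 10 11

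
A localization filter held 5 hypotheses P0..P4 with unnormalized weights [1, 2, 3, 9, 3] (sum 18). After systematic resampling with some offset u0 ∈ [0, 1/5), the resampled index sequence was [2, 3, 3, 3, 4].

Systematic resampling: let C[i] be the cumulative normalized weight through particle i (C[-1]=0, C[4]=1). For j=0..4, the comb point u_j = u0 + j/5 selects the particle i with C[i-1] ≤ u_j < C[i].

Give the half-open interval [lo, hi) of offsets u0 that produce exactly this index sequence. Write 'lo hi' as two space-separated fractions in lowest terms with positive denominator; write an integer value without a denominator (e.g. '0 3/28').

C = [1/18, 1/6, 1/3, 5/6, 1]
j=0 picked index 2: u0 ∈ [1/6, 1/3)
j=1 picked index 3: u0 ∈ [2/15, 19/30)
j=2 picked index 3: u0 ∈ [-1/15, 13/30)
j=3 picked index 3: u0 ∈ [-4/15, 7/30)
j=4 picked index 4: u0 ∈ [1/30, 1/5)
intersection: [1/6, 1/5)

1/6 1/5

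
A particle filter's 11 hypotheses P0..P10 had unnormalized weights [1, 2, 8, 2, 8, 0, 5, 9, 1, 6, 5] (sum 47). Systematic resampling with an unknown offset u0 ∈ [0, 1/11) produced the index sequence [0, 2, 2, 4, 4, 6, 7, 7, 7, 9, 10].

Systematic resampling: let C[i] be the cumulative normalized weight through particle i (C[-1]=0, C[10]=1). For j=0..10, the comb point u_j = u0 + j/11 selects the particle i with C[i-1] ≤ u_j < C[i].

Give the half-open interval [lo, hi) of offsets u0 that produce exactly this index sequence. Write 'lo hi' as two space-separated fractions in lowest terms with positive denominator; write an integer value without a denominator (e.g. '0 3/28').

4/517 9/517

C = [1/47, 3/47, 11/47, 13/47, 21/47, 21/47, 26/47, 35/47, 36/47, 42/47, 1]
j=0 picked index 0: u0 ∈ [0, 1/47)
j=1 picked index 2: u0 ∈ [-14/517, 74/517)
j=2 picked index 2: u0 ∈ [-61/517, 27/517)
j=3 picked index 4: u0 ∈ [2/517, 90/517)
j=4 picked index 4: u0 ∈ [-45/517, 43/517)
j=5 picked index 6: u0 ∈ [-4/517, 51/517)
j=6 picked index 7: u0 ∈ [4/517, 103/517)
j=7 picked index 7: u0 ∈ [-43/517, 56/517)
j=8 picked index 7: u0 ∈ [-90/517, 9/517)
j=9 picked index 9: u0 ∈ [-27/517, 39/517)
j=10 picked index 10: u0 ∈ [-8/517, 1/11)
intersection: [4/517, 9/517)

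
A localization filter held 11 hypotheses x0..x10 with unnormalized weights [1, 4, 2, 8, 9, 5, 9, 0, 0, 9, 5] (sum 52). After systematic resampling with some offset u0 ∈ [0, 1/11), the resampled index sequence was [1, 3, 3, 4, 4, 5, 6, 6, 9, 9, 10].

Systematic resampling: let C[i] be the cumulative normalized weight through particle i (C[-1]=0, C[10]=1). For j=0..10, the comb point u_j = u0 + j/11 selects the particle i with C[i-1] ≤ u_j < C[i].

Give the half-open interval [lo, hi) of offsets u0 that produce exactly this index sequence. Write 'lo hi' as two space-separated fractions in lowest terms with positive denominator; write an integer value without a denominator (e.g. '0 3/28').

25/572 49/572

C = [1/52, 5/52, 7/52, 15/52, 6/13, 29/52, 19/26, 19/26, 19/26, 47/52, 1]
j=0 picked index 1: u0 ∈ [1/52, 5/52)
j=1 picked index 3: u0 ∈ [25/572, 113/572)
j=2 picked index 3: u0 ∈ [-27/572, 61/572)
j=3 picked index 4: u0 ∈ [9/572, 27/143)
j=4 picked index 4: u0 ∈ [-43/572, 14/143)
j=5 picked index 5: u0 ∈ [1/143, 59/572)
j=6 picked index 6: u0 ∈ [7/572, 53/286)
j=7 picked index 6: u0 ∈ [-45/572, 27/286)
j=8 picked index 9: u0 ∈ [1/286, 101/572)
j=9 picked index 9: u0 ∈ [-25/286, 49/572)
j=10 picked index 10: u0 ∈ [-3/572, 1/11)
intersection: [25/572, 49/572)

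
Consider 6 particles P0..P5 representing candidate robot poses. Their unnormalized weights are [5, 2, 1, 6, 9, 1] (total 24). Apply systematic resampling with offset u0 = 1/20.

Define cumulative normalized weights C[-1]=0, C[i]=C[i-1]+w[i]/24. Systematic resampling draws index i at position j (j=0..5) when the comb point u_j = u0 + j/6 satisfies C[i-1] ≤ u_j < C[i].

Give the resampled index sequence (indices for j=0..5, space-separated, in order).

0 1 3 3 4 4

C = [5/24, 7/24, 1/3, 7/12, 23/24, 1]
j=0: u_0=1/20 ∈ [0, 5/24) → index 0
j=1: u_1=13/60 ∈ [5/24, 7/24) → index 1
j=2: u_2=23/60 ∈ [1/3, 7/12) → index 3
j=3: u_3=11/20 ∈ [1/3, 7/12) → index 3
j=4: u_4=43/60 ∈ [7/12, 23/24) → index 4
j=5: u_5=53/60 ∈ [7/12, 23/24) → index 4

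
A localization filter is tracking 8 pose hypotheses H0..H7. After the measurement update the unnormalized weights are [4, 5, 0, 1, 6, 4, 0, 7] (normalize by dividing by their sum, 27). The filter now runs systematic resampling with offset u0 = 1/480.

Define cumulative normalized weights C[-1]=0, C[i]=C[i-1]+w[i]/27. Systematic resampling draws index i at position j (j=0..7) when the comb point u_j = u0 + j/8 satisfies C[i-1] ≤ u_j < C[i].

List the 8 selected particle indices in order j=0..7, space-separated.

0 0 1 4 4 5 7 7

C = [4/27, 1/3, 1/3, 10/27, 16/27, 20/27, 20/27, 1]
j=0: u_0=1/480 ∈ [0, 4/27) → index 0
j=1: u_1=61/480 ∈ [0, 4/27) → index 0
j=2: u_2=121/480 ∈ [4/27, 1/3) → index 1
j=3: u_3=181/480 ∈ [10/27, 16/27) → index 4
j=4: u_4=241/480 ∈ [10/27, 16/27) → index 4
j=5: u_5=301/480 ∈ [16/27, 20/27) → index 5
j=6: u_6=361/480 ∈ [20/27, 1) → index 7
j=7: u_7=421/480 ∈ [20/27, 1) → index 7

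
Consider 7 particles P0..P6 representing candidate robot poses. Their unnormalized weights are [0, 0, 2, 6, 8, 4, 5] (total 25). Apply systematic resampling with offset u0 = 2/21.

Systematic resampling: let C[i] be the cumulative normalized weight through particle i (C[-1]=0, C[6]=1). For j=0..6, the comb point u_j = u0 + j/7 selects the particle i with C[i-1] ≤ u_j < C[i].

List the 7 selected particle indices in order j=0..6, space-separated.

3 3 4 4 5 6 6

C = [0, 0, 2/25, 8/25, 16/25, 4/5, 1]
j=0: u_0=2/21 ∈ [2/25, 8/25) → index 3
j=1: u_1=5/21 ∈ [2/25, 8/25) → index 3
j=2: u_2=8/21 ∈ [8/25, 16/25) → index 4
j=3: u_3=11/21 ∈ [8/25, 16/25) → index 4
j=4: u_4=2/3 ∈ [16/25, 4/5) → index 5
j=5: u_5=17/21 ∈ [4/5, 1) → index 6
j=6: u_6=20/21 ∈ [4/5, 1) → index 6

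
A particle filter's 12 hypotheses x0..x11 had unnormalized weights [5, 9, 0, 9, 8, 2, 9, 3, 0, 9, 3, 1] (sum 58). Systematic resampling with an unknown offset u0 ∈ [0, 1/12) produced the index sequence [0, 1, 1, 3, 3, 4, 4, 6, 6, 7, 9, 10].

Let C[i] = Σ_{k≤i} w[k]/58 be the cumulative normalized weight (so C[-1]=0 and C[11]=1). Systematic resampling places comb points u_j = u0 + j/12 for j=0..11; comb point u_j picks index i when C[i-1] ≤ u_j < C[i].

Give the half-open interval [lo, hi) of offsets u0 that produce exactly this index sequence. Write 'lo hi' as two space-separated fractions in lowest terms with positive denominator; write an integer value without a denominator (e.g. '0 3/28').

C = [5/58, 7/29, 7/29, 23/58, 31/58, 33/58, 21/29, 45/58, 45/58, 27/29, 57/58, 1]
j=0 picked index 0: u0 ∈ [0, 5/58)
j=1 picked index 1: u0 ∈ [1/348, 55/348)
j=2 picked index 1: u0 ∈ [-7/87, 13/174)
j=3 picked index 3: u0 ∈ [-1/116, 17/116)
j=4 picked index 3: u0 ∈ [-8/87, 11/174)
j=5 picked index 4: u0 ∈ [-7/348, 41/348)
j=6 picked index 4: u0 ∈ [-3/29, 1/29)
j=7 picked index 6: u0 ∈ [-5/348, 49/348)
j=8 picked index 6: u0 ∈ [-17/174, 5/87)
j=9 picked index 7: u0 ∈ [-3/116, 3/116)
j=10 picked index 9: u0 ∈ [-5/87, 17/174)
j=11 picked index 10: u0 ∈ [5/348, 23/348)
intersection: [5/348, 3/116)

5/348 3/116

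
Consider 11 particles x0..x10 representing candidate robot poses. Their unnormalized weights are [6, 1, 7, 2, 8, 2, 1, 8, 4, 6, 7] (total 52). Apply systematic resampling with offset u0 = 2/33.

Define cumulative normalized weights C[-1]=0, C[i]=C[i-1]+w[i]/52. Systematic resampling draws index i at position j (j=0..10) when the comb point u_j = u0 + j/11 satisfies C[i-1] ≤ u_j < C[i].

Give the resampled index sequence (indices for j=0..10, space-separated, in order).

C = [3/26, 7/52, 7/26, 4/13, 6/13, 1/2, 27/52, 35/52, 3/4, 45/52, 1]
j=0: u_0=2/33 ∈ [0, 3/26) → index 0
j=1: u_1=5/33 ∈ [7/52, 7/26) → index 2
j=2: u_2=8/33 ∈ [7/52, 7/26) → index 2
j=3: u_3=1/3 ∈ [4/13, 6/13) → index 4
j=4: u_4=14/33 ∈ [4/13, 6/13) → index 4
j=5: u_5=17/33 ∈ [1/2, 27/52) → index 6
j=6: u_6=20/33 ∈ [27/52, 35/52) → index 7
j=7: u_7=23/33 ∈ [35/52, 3/4) → index 8
j=8: u_8=26/33 ∈ [3/4, 45/52) → index 9
j=9: u_9=29/33 ∈ [45/52, 1) → index 10
j=10: u_10=32/33 ∈ [45/52, 1) → index 10

0 2 2 4 4 6 7 8 9 10 10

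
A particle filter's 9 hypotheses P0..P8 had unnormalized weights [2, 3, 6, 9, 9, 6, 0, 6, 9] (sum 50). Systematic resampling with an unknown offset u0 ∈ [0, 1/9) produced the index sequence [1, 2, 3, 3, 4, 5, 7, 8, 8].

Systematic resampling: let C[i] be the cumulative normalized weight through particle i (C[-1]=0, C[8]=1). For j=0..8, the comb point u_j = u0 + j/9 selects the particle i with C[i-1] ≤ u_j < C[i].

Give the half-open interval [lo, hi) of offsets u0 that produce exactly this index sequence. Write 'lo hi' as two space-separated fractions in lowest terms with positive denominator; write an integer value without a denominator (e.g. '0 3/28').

19/450 1/15

C = [1/25, 1/10, 11/50, 2/5, 29/50, 7/10, 7/10, 41/50, 1]
j=0 picked index 1: u0 ∈ [1/25, 1/10)
j=1 picked index 2: u0 ∈ [-1/90, 49/450)
j=2 picked index 3: u0 ∈ [-1/450, 8/45)
j=3 picked index 3: u0 ∈ [-17/150, 1/15)
j=4 picked index 4: u0 ∈ [-2/45, 61/450)
j=5 picked index 5: u0 ∈ [11/450, 13/90)
j=6 picked index 7: u0 ∈ [1/30, 23/150)
j=7 picked index 8: u0 ∈ [19/450, 2/9)
j=8 picked index 8: u0 ∈ [-31/450, 1/9)
intersection: [19/450, 1/15)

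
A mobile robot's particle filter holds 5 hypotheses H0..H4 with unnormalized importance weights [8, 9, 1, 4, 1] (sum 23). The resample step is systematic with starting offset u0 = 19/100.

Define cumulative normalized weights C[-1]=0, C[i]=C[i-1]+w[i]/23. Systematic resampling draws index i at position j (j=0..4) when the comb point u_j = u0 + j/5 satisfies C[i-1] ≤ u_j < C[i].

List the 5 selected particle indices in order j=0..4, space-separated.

C = [8/23, 17/23, 18/23, 22/23, 1]
j=0: u_0=19/100 ∈ [0, 8/23) → index 0
j=1: u_1=39/100 ∈ [8/23, 17/23) → index 1
j=2: u_2=59/100 ∈ [8/23, 17/23) → index 1
j=3: u_3=79/100 ∈ [18/23, 22/23) → index 3
j=4: u_4=99/100 ∈ [22/23, 1) → index 4

0 1 1 3 4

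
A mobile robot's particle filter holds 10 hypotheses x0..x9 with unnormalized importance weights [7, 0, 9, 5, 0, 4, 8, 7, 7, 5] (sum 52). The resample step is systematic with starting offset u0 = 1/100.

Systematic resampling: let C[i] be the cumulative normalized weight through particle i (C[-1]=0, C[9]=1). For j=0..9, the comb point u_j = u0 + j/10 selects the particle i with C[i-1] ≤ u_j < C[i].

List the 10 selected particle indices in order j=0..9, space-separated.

C = [7/52, 7/52, 4/13, 21/52, 21/52, 25/52, 33/52, 10/13, 47/52, 1]
j=0: u_0=1/100 ∈ [0, 7/52) → index 0
j=1: u_1=11/100 ∈ [0, 7/52) → index 0
j=2: u_2=21/100 ∈ [7/52, 4/13) → index 2
j=3: u_3=31/100 ∈ [4/13, 21/52) → index 3
j=4: u_4=41/100 ∈ [21/52, 25/52) → index 5
j=5: u_5=51/100 ∈ [25/52, 33/52) → index 6
j=6: u_6=61/100 ∈ [25/52, 33/52) → index 6
j=7: u_7=71/100 ∈ [33/52, 10/13) → index 7
j=8: u_8=81/100 ∈ [10/13, 47/52) → index 8
j=9: u_9=91/100 ∈ [47/52, 1) → index 9

0 0 2 3 5 6 6 7 8 9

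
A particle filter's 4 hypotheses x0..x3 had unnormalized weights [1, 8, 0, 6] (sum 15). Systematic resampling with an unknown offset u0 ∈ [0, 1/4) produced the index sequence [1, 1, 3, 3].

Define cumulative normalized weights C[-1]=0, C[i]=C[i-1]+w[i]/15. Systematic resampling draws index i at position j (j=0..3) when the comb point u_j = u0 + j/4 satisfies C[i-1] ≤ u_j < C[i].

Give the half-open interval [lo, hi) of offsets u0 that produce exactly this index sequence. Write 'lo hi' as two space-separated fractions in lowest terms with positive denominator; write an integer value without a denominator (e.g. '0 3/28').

C = [1/15, 3/5, 3/5, 1]
j=0 picked index 1: u0 ∈ [1/15, 3/5)
j=1 picked index 1: u0 ∈ [-11/60, 7/20)
j=2 picked index 3: u0 ∈ [1/10, 1/2)
j=3 picked index 3: u0 ∈ [-3/20, 1/4)
intersection: [1/10, 1/4)

1/10 1/4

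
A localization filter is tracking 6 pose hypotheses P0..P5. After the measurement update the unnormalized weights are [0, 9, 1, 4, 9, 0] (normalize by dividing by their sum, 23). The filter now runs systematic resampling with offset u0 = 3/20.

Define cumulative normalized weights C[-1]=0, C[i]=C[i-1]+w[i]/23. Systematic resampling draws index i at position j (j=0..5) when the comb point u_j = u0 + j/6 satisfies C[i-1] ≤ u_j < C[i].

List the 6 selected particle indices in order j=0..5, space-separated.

C = [0, 9/23, 10/23, 14/23, 1, 1]
j=0: u_0=3/20 ∈ [0, 9/23) → index 1
j=1: u_1=19/60 ∈ [0, 9/23) → index 1
j=2: u_2=29/60 ∈ [10/23, 14/23) → index 3
j=3: u_3=13/20 ∈ [14/23, 1) → index 4
j=4: u_4=49/60 ∈ [14/23, 1) → index 4
j=5: u_5=59/60 ∈ [14/23, 1) → index 4

1 1 3 4 4 4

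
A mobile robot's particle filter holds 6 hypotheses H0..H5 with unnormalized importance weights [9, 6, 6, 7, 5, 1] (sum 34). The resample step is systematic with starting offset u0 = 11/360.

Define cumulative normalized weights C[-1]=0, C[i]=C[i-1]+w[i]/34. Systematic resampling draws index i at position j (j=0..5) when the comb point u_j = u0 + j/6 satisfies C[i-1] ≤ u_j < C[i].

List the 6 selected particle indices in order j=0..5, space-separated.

0 0 1 2 3 4

C = [9/34, 15/34, 21/34, 14/17, 33/34, 1]
j=0: u_0=11/360 ∈ [0, 9/34) → index 0
j=1: u_1=71/360 ∈ [0, 9/34) → index 0
j=2: u_2=131/360 ∈ [9/34, 15/34) → index 1
j=3: u_3=191/360 ∈ [15/34, 21/34) → index 2
j=4: u_4=251/360 ∈ [21/34, 14/17) → index 3
j=5: u_5=311/360 ∈ [14/17, 33/34) → index 4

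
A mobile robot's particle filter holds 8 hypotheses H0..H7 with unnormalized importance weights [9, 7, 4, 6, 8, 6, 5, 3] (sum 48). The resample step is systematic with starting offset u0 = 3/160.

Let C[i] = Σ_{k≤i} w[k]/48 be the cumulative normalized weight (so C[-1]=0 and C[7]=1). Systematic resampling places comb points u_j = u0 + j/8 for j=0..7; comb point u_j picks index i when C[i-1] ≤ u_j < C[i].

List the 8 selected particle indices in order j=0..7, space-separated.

0 0 1 2 3 4 5 6

C = [3/16, 1/3, 5/12, 13/24, 17/24, 5/6, 15/16, 1]
j=0: u_0=3/160 ∈ [0, 3/16) → index 0
j=1: u_1=23/160 ∈ [0, 3/16) → index 0
j=2: u_2=43/160 ∈ [3/16, 1/3) → index 1
j=3: u_3=63/160 ∈ [1/3, 5/12) → index 2
j=4: u_4=83/160 ∈ [5/12, 13/24) → index 3
j=5: u_5=103/160 ∈ [13/24, 17/24) → index 4
j=6: u_6=123/160 ∈ [17/24, 5/6) → index 5
j=7: u_7=143/160 ∈ [5/6, 15/16) → index 6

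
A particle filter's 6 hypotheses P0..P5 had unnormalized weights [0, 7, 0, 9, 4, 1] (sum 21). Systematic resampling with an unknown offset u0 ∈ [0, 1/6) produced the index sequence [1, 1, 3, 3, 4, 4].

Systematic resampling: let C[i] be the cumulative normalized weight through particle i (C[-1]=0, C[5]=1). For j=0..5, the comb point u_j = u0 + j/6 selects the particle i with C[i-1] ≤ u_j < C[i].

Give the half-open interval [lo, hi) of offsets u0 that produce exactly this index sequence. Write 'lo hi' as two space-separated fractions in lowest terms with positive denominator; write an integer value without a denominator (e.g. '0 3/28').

C = [0, 1/3, 1/3, 16/21, 20/21, 1]
j=0 picked index 1: u0 ∈ [0, 1/3)
j=1 picked index 1: u0 ∈ [-1/6, 1/6)
j=2 picked index 3: u0 ∈ [0, 3/7)
j=3 picked index 3: u0 ∈ [-1/6, 11/42)
j=4 picked index 4: u0 ∈ [2/21, 2/7)
j=5 picked index 4: u0 ∈ [-1/14, 5/42)
intersection: [2/21, 5/42)

2/21 5/42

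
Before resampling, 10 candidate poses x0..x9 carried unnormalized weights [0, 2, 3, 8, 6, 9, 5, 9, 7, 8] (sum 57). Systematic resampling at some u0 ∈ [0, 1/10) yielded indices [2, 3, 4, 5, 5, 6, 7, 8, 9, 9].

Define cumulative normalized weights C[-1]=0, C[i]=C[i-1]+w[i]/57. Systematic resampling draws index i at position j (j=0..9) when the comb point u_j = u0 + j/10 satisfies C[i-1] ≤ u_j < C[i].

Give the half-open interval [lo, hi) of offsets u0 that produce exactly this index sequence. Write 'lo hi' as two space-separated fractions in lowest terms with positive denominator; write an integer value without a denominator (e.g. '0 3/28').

17/285 3/38

C = [0, 2/57, 5/57, 13/57, 1/3, 28/57, 11/19, 14/19, 49/57, 1]
j=0 picked index 2: u0 ∈ [2/57, 5/57)
j=1 picked index 3: u0 ∈ [-7/570, 73/570)
j=2 picked index 4: u0 ∈ [8/285, 2/15)
j=3 picked index 5: u0 ∈ [1/30, 109/570)
j=4 picked index 5: u0 ∈ [-1/15, 26/285)
j=5 picked index 6: u0 ∈ [-1/114, 3/38)
j=6 picked index 7: u0 ∈ [-2/95, 13/95)
j=7 picked index 8: u0 ∈ [7/190, 91/570)
j=8 picked index 9: u0 ∈ [17/285, 1/5)
j=9 picked index 9: u0 ∈ [-23/570, 1/10)
intersection: [17/285, 3/38)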